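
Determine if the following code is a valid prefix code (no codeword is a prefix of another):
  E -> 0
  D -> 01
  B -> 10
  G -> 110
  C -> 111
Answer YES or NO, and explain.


Checking each pair (does one codeword prefix another?):
  E='0' vs D='01': prefix -- VIOLATION

NO -- this is NOT a valid prefix code. E (0) is a prefix of D (01).


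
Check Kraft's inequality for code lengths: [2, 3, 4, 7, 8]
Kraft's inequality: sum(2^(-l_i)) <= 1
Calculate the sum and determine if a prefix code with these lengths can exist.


Sum = 2^(-2) + 2^(-3) + 2^(-4) + 2^(-7) + 2^(-8)
    = 0.25 + 0.125 + 0.0625 + 0.0078125 + 0.00390625
    = 115/256 = 0.44921875
Since 0.44921875 <= 1, Kraft's inequality IS satisfied.
A prefix code with these lengths CAN exist.

Kraft sum = 0.44921875. Satisfied.


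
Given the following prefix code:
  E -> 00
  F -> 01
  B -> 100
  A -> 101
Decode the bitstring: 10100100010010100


Decoding step by step:
Bits 101 -> A
Bits 00 -> E
Bits 100 -> B
Bits 01 -> F
Bits 00 -> E
Bits 101 -> A
Bits 00 -> E


Decoded message: AEBFEAE


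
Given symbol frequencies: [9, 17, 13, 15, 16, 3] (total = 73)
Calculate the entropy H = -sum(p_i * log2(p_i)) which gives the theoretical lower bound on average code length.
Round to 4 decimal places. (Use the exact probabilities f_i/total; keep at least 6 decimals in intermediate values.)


Per-symbol terms -p_i * log2(p_i) with p_i = f_i/73:
  p = 9/73 = 0.123288: log2(p) = -3.019900, -p*log2(p) = 0.372316
  p = 17/73 = 0.232877: log2(p) = -2.102362, -p*log2(p) = 0.489591
  p = 13/73 = 0.178082: log2(p) = -2.489385, -p*log2(p) = 0.443315
  p = 15/73 = 0.205479: log2(p) = -2.282934, -p*log2(p) = 0.469096
  p = 16/73 = 0.219178: log2(p) = -2.189825, -p*log2(p) = 0.479962
  p = 3/73 = 0.041096: log2(p) = -4.604862, -p*log2(p) = 0.189241
H = 0.372316 + 0.489591 + 0.443315 + 0.469096 + 0.479962 + 0.189241 = 2.443521

H = 2.4435 bits/symbol


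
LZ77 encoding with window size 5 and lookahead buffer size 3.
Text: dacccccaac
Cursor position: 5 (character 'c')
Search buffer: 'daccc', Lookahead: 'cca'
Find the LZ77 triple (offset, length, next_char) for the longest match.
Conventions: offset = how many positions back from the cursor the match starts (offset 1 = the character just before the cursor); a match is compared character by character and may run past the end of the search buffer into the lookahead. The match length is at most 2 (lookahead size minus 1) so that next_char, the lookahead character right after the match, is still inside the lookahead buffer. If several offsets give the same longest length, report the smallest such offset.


Try each offset into the search buffer:
  offset=1 (pos 4, char 'c'): match length 2
  offset=2 (pos 3, char 'c'): match length 2
  offset=3 (pos 2, char 'c'): match length 2
  offset=4 (pos 1, char 'a'): match length 0
  offset=5 (pos 0, char 'd'): match length 0
Longest match has length 2, found at offsets 1, 2, 3; take the smallest, offset 1.
next_char = character at position 5 + 2 = 7 -> 'a'

Best match: offset=1, length=2 (matching 'cc' starting at position 4)
LZ77 triple: (1, 2, 'a')


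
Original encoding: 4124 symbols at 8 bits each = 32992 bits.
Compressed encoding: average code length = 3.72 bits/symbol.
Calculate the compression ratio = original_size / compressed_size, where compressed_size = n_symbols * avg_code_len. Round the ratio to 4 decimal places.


original_size = n_symbols * orig_bits = 4124 * 8 = 32992 bits
compressed_size = n_symbols * avg_code_len = 4124 * 3.72 = 15341.28 bits
ratio = original_size / compressed_size = 32992 / 15341.28 = 2.1505

Compression ratio = 2.1505


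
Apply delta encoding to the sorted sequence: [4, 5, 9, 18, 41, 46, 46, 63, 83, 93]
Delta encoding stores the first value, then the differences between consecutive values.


First value: 4
Deltas:
  5 - 4 = 1
  9 - 5 = 4
  18 - 9 = 9
  41 - 18 = 23
  46 - 41 = 5
  46 - 46 = 0
  63 - 46 = 17
  83 - 63 = 20
  93 - 83 = 10


Delta encoded: [4, 1, 4, 9, 23, 5, 0, 17, 20, 10]


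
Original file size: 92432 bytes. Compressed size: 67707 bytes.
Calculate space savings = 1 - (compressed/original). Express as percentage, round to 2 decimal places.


ratio = compressed/original = 67707/92432 = 0.732506
savings = 1 - ratio = 1 - 0.732506 = 0.267494
as a percentage: 0.267494 * 100 = 26.75%

Space savings = 1 - 67707/92432 = 26.75%


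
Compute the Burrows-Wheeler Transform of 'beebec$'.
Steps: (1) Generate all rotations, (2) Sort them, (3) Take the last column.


Rotations (sorted):
  0: $beebec -> last char: c
  1: bec$bee -> last char: e
  2: beebec$ -> last char: $
  3: c$beebe -> last char: e
  4: ebec$be -> last char: e
  5: ec$beeb -> last char: b
  6: eebec$b -> last char: b


BWT = ce$eebb


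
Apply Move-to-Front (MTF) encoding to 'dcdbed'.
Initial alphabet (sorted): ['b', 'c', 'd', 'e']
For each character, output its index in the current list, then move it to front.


MTF encoding:
'd': index 2 in ['b', 'c', 'd', 'e'] -> ['d', 'b', 'c', 'e']
'c': index 2 in ['d', 'b', 'c', 'e'] -> ['c', 'd', 'b', 'e']
'd': index 1 in ['c', 'd', 'b', 'e'] -> ['d', 'c', 'b', 'e']
'b': index 2 in ['d', 'c', 'b', 'e'] -> ['b', 'd', 'c', 'e']
'e': index 3 in ['b', 'd', 'c', 'e'] -> ['e', 'b', 'd', 'c']
'd': index 2 in ['e', 'b', 'd', 'c'] -> ['d', 'e', 'b', 'c']


Output: [2, 2, 1, 2, 3, 2]


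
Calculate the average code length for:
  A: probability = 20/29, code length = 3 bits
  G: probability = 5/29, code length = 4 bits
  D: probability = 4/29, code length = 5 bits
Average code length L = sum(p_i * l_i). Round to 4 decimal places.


Weighted contributions p_i * l_i:
  A: (20/29) * 3 = 60/29
  G: (5/29) * 4 = 20/29
  D: (4/29) * 5 = 20/29
Sum = (60 + 20 + 20)/29 = 100/29

L = 100/29 = 3.4483 bits/symbol


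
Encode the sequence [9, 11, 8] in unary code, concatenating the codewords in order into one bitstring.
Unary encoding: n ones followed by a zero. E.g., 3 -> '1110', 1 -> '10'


Encode each number as n ones followed by a terminating 0:
  9 -> 1111111110 (10 bits)
  11 -> 111111111110 (12 bits)
  8 -> 111111110 (9 bits)
Total length = 10 + 12 + 9 = 31 bits.

Unary([9, 11, 8]) = 1111111110111111111110111111110 (31 bits)


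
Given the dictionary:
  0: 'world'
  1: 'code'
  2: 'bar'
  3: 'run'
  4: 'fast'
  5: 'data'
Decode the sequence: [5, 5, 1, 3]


Look up each index in the dictionary:
  5 -> 'data'
  5 -> 'data'
  1 -> 'code'
  3 -> 'run'

Decoded: "data data code run"


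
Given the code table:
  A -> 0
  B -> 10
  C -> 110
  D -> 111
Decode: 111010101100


Decoding:
111 -> D
0 -> A
10 -> B
10 -> B
110 -> C
0 -> A


Result: DABBCA


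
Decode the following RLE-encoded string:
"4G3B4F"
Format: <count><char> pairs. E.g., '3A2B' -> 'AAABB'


Expanding each <count><char> pair:
  4G -> 'GGGG'
  3B -> 'BBB'
  4F -> 'FFFF'

Decoded = GGGGBBBFFFF


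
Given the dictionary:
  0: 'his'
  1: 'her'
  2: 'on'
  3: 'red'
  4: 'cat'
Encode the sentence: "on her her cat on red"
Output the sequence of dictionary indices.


Look up each word in the dictionary:
  'on' -> 2
  'her' -> 1
  'her' -> 1
  'cat' -> 4
  'on' -> 2
  'red' -> 3

Encoded: [2, 1, 1, 4, 2, 3]


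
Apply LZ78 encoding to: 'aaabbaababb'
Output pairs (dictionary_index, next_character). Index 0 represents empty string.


LZ78 encoding steps:
Dictionary: {0: ''}
Step 1: w='' (idx 0), next='a' -> output (0, 'a'), add 'a' as idx 1
Step 2: w='a' (idx 1), next='a' -> output (1, 'a'), add 'aa' as idx 2
Step 3: w='' (idx 0), next='b' -> output (0, 'b'), add 'b' as idx 3
Step 4: w='b' (idx 3), next='a' -> output (3, 'a'), add 'ba' as idx 4
Step 5: w='a' (idx 1), next='b' -> output (1, 'b'), add 'ab' as idx 5
Step 6: w='ab' (idx 5), next='b' -> output (5, 'b'), add 'abb' as idx 6


Encoded: [(0, 'a'), (1, 'a'), (0, 'b'), (3, 'a'), (1, 'b'), (5, 'b')]


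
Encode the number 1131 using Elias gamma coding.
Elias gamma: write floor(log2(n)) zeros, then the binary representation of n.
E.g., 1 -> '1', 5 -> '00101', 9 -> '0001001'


num_bits = floor(log2(1131)) + 1 = 11
leading_zeros = num_bits - 1 = 10
binary(1131) = 10001101011

Elias gamma(1131) = '0000000000' + '10001101011' = 000000000010001101011 (21 bits)


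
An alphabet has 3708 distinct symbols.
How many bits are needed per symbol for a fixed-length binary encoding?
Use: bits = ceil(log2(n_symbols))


log2(3708) = 11.8564
Bracket: 2^11 = 2048 < 3708 <= 2^12 = 4096
So ceil(log2(3708)) = 12

bits = ceil(log2(3708)) = ceil(11.8564) = 12 bits


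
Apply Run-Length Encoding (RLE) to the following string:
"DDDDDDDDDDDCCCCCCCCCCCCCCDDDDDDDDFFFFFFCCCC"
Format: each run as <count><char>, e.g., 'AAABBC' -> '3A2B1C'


Scanning runs left to right:
  i=0: run of 'D' x 11 -> '11D'
  i=11: run of 'C' x 14 -> '14C'
  i=25: run of 'D' x 8 -> '8D'
  i=33: run of 'F' x 6 -> '6F'
  i=39: run of 'C' x 4 -> '4C'

RLE = 11D14C8D6F4C


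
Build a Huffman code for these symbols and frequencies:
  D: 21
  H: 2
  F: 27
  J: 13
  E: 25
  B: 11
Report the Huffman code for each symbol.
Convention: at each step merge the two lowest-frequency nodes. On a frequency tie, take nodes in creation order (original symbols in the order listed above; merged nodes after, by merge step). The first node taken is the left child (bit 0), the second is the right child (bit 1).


Huffman tree construction:
Step 1: Merge H(2) + B(11) = 13
Step 2: Merge J(13) + (H+B)(13) = 26
Step 3: Merge D(21) + E(25) = 46
Step 4: Merge (J+(H+B))(26) + F(27) = 53
Step 5: Merge (D+E)(46) + ((J+(H+B))+F)(53) = 99
Read each symbol's code off the tree from the root (left child = 0, right child = 1).

Codes:
  D: 00 (length 2)
  H: 1010 (length 4)
  F: 11 (length 2)
  J: 100 (length 3)
  E: 01 (length 2)
  B: 1011 (length 4)
Average code length: 237/99 = 2.3939 bits/symbol


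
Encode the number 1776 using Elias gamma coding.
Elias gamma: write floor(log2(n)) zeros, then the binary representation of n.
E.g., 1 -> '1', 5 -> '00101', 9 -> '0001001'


num_bits = floor(log2(1776)) + 1 = 11
leading_zeros = num_bits - 1 = 10
binary(1776) = 11011110000

Elias gamma(1776) = '0000000000' + '11011110000' = 000000000011011110000 (21 bits)


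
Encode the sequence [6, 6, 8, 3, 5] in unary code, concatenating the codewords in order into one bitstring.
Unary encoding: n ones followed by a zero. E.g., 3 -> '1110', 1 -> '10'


Encode each number as n ones followed by a terminating 0:
  6 -> 1111110 (7 bits)
  6 -> 1111110 (7 bits)
  8 -> 111111110 (9 bits)
  3 -> 1110 (4 bits)
  5 -> 111110 (6 bits)
Total length = 7 + 7 + 9 + 4 + 6 = 33 bits.

Unary([6, 6, 8, 3, 5]) = 111111011111101111111101110111110 (33 bits)


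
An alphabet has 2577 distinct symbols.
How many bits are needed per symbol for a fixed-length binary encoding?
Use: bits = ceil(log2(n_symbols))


log2(2577) = 11.3315
Bracket: 2^11 = 2048 < 2577 <= 2^12 = 4096
So ceil(log2(2577)) = 12

bits = ceil(log2(2577)) = ceil(11.3315) = 12 bits


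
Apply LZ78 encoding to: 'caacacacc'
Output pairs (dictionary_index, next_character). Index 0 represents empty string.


LZ78 encoding steps:
Dictionary: {0: ''}
Step 1: w='' (idx 0), next='c' -> output (0, 'c'), add 'c' as idx 1
Step 2: w='' (idx 0), next='a' -> output (0, 'a'), add 'a' as idx 2
Step 3: w='a' (idx 2), next='c' -> output (2, 'c'), add 'ac' as idx 3
Step 4: w='ac' (idx 3), next='a' -> output (3, 'a'), add 'aca' as idx 4
Step 5: w='c' (idx 1), next='c' -> output (1, 'c'), add 'cc' as idx 5


Encoded: [(0, 'c'), (0, 'a'), (2, 'c'), (3, 'a'), (1, 'c')]


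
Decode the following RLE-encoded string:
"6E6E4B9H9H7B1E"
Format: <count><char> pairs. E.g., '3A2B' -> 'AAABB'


Expanding each <count><char> pair:
  6E -> 'EEEEEE'
  6E -> 'EEEEEE'
  4B -> 'BBBB'
  9H -> 'HHHHHHHHH'
  9H -> 'HHHHHHHHH'
  7B -> 'BBBBBBB'
  1E -> 'E'

Decoded = EEEEEEEEEEEEBBBBHHHHHHHHHHHHHHHHHHBBBBBBBE


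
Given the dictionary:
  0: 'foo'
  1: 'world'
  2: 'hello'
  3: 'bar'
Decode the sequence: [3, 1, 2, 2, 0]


Look up each index in the dictionary:
  3 -> 'bar'
  1 -> 'world'
  2 -> 'hello'
  2 -> 'hello'
  0 -> 'foo'

Decoded: "bar world hello hello foo"


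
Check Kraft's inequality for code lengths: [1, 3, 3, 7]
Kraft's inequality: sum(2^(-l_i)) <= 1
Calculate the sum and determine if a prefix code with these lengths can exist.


Sum = 2^(-1) + 2^(-3) + 2^(-3) + 2^(-7)
    = 0.5 + 0.125 + 0.125 + 0.0078125
    = 97/128 = 0.7578125
Since 0.7578125 <= 1, Kraft's inequality IS satisfied.
A prefix code with these lengths CAN exist.

Kraft sum = 0.7578125. Satisfied.


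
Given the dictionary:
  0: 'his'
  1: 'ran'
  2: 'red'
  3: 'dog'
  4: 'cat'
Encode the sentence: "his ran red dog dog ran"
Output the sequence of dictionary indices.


Look up each word in the dictionary:
  'his' -> 0
  'ran' -> 1
  'red' -> 2
  'dog' -> 3
  'dog' -> 3
  'ran' -> 1

Encoded: [0, 1, 2, 3, 3, 1]


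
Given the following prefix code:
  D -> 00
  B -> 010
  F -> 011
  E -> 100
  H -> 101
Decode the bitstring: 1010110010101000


Decoding step by step:
Bits 101 -> H
Bits 011 -> F
Bits 00 -> D
Bits 101 -> H
Bits 010 -> B
Bits 00 -> D


Decoded message: HFDHBD


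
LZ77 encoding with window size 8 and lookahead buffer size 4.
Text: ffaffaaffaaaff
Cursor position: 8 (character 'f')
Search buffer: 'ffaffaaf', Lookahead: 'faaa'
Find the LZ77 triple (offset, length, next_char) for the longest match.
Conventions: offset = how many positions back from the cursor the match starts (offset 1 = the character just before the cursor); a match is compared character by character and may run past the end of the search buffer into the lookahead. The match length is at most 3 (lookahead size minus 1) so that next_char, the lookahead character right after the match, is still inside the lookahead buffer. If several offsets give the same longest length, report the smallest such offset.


Try each offset into the search buffer:
  offset=1 (pos 7, char 'f'): match length 1
  offset=2 (pos 6, char 'a'): match length 0
  offset=3 (pos 5, char 'a'): match length 0
  offset=4 (pos 4, char 'f'): match length 3
  offset=5 (pos 3, char 'f'): match length 1
  offset=6 (pos 2, char 'a'): match length 0
  offset=7 (pos 1, char 'f'): match length 2
  offset=8 (pos 0, char 'f'): match length 1
Longest match has length 3 at offset 4.
next_char = character at position 8 + 3 = 11 -> 'a'

Best match: offset=4, length=3 (matching 'faa' starting at position 4)
LZ77 triple: (4, 3, 'a')


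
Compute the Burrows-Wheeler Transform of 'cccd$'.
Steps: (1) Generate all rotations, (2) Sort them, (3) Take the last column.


Rotations (sorted):
  0: $cccd -> last char: d
  1: cccd$ -> last char: $
  2: ccd$c -> last char: c
  3: cd$cc -> last char: c
  4: d$ccc -> last char: c


BWT = d$ccc


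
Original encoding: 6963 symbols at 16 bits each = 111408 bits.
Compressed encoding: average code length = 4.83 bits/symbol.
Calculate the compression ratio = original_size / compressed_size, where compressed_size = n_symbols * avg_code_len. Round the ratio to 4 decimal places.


original_size = n_symbols * orig_bits = 6963 * 16 = 111408 bits
compressed_size = n_symbols * avg_code_len = 6963 * 4.83 = 33631.29 bits
ratio = original_size / compressed_size = 111408 / 33631.29 = 3.3126

Compression ratio = 3.3126


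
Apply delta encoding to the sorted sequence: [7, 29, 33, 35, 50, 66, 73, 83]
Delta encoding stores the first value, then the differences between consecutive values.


First value: 7
Deltas:
  29 - 7 = 22
  33 - 29 = 4
  35 - 33 = 2
  50 - 35 = 15
  66 - 50 = 16
  73 - 66 = 7
  83 - 73 = 10


Delta encoded: [7, 22, 4, 2, 15, 16, 7, 10]


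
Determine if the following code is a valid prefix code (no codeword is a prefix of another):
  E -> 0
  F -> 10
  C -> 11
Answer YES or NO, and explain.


Checking each pair (does one codeword prefix another?):
  E='0' vs F='10': no prefix
  E='0' vs C='11': no prefix
  F='10' vs E='0': no prefix
  F='10' vs C='11': no prefix
  C='11' vs E='0': no prefix
  C='11' vs F='10': no prefix
No violation found over all pairs.

YES -- this is a valid prefix code. No codeword is a prefix of any other codeword.


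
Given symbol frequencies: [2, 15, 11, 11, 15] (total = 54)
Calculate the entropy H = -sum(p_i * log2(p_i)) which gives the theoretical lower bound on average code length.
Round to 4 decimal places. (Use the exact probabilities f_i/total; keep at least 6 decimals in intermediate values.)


Per-symbol terms -p_i * log2(p_i) with p_i = f_i/54:
  p = 2/54 = 0.037037: log2(p) = -4.754888, -p*log2(p) = 0.176107
  p = 15/54 = 0.277778: log2(p) = -1.847997, -p*log2(p) = 0.513332
  p = 11/54 = 0.203704: log2(p) = -2.295456, -p*log2(p) = 0.467593
  p = 11/54 = 0.203704: log2(p) = -2.295456, -p*log2(p) = 0.467593
  p = 15/54 = 0.277778: log2(p) = -1.847997, -p*log2(p) = 0.513332
H = 0.176107 + 0.513332 + 0.467593 + 0.467593 + 0.513332 = 2.137957

H = 2.138 bits/symbol


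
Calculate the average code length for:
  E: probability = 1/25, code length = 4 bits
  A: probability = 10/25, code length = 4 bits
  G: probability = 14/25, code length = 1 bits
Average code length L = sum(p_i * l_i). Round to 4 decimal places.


Weighted contributions p_i * l_i:
  E: (1/25) * 4 = 4/25
  A: (10/25) * 4 = 40/25
  G: (14/25) * 1 = 14/25
Sum = (4 + 40 + 14)/25 = 58/25

L = 58/25 = 2.3200 bits/symbol


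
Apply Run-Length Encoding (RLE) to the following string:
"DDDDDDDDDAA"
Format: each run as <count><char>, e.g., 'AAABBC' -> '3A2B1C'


Scanning runs left to right:
  i=0: run of 'D' x 9 -> '9D'
  i=9: run of 'A' x 2 -> '2A'

RLE = 9D2A


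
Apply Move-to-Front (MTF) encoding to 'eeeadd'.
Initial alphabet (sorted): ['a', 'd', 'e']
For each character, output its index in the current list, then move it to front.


MTF encoding:
'e': index 2 in ['a', 'd', 'e'] -> ['e', 'a', 'd']
'e': index 0 in ['e', 'a', 'd'] -> ['e', 'a', 'd']
'e': index 0 in ['e', 'a', 'd'] -> ['e', 'a', 'd']
'a': index 1 in ['e', 'a', 'd'] -> ['a', 'e', 'd']
'd': index 2 in ['a', 'e', 'd'] -> ['d', 'a', 'e']
'd': index 0 in ['d', 'a', 'e'] -> ['d', 'a', 'e']


Output: [2, 0, 0, 1, 2, 0]


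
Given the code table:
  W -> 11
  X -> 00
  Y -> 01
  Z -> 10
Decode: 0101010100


Decoding:
01 -> Y
01 -> Y
01 -> Y
01 -> Y
00 -> X


Result: YYYYX


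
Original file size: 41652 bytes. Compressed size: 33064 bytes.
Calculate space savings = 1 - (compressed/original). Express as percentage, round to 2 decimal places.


ratio = compressed/original = 33064/41652 = 0.793815
savings = 1 - ratio = 1 - 0.793815 = 0.206185
as a percentage: 0.206185 * 100 = 20.62%

Space savings = 1 - 33064/41652 = 20.62%


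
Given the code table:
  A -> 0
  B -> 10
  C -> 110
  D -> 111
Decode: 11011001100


Decoding:
110 -> C
110 -> C
0 -> A
110 -> C
0 -> A


Result: CCACA


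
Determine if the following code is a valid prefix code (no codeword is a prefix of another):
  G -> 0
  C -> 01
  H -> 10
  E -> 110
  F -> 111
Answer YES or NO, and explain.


Checking each pair (does one codeword prefix another?):
  G='0' vs C='01': prefix -- VIOLATION

NO -- this is NOT a valid prefix code. G (0) is a prefix of C (01).


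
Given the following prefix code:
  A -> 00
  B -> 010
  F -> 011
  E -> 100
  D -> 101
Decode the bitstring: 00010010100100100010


Decoding step by step:
Bits 00 -> A
Bits 010 -> B
Bits 010 -> B
Bits 100 -> E
Bits 100 -> E
Bits 100 -> E
Bits 010 -> B


Decoded message: ABBEEEB


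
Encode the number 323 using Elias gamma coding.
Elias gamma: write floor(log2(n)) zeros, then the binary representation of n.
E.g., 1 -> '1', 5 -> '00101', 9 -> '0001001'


num_bits = floor(log2(323)) + 1 = 9
leading_zeros = num_bits - 1 = 8
binary(323) = 101000011

Elias gamma(323) = '00000000' + '101000011' = 00000000101000011 (17 bits)


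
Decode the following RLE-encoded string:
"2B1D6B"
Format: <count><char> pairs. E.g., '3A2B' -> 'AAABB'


Expanding each <count><char> pair:
  2B -> 'BB'
  1D -> 'D'
  6B -> 'BBBBBB'

Decoded = BBDBBBBBB


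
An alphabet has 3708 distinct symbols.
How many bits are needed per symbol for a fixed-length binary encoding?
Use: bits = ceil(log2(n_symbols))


log2(3708) = 11.8564
Bracket: 2^11 = 2048 < 3708 <= 2^12 = 4096
So ceil(log2(3708)) = 12

bits = ceil(log2(3708)) = ceil(11.8564) = 12 bits


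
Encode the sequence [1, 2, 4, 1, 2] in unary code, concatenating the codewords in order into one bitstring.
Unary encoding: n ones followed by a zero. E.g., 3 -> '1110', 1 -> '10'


Encode each number as n ones followed by a terminating 0:
  1 -> 10 (2 bits)
  2 -> 110 (3 bits)
  4 -> 11110 (5 bits)
  1 -> 10 (2 bits)
  2 -> 110 (3 bits)
Total length = 2 + 3 + 5 + 2 + 3 = 15 bits.

Unary([1, 2, 4, 1, 2]) = 101101111010110 (15 bits)


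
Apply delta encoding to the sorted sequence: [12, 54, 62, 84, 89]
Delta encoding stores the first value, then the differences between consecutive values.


First value: 12
Deltas:
  54 - 12 = 42
  62 - 54 = 8
  84 - 62 = 22
  89 - 84 = 5


Delta encoded: [12, 42, 8, 22, 5]


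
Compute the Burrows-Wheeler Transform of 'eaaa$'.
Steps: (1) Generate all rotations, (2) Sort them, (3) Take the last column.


Rotations (sorted):
  0: $eaaa -> last char: a
  1: a$eaa -> last char: a
  2: aa$ea -> last char: a
  3: aaa$e -> last char: e
  4: eaaa$ -> last char: $


BWT = aaae$


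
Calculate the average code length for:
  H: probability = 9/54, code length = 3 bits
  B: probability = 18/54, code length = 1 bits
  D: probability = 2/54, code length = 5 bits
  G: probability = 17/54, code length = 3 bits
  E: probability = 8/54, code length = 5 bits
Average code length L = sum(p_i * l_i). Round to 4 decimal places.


Weighted contributions p_i * l_i:
  H: (9/54) * 3 = 27/54
  B: (18/54) * 1 = 18/54
  D: (2/54) * 5 = 10/54
  G: (17/54) * 3 = 51/54
  E: (8/54) * 5 = 40/54
Sum = (27 + 18 + 10 + 51 + 40)/54 = 146/54

L = 146/54 = 2.7037 bits/symbol


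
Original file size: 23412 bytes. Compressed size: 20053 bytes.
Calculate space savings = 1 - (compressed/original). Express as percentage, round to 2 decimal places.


ratio = compressed/original = 20053/23412 = 0.856527
savings = 1 - ratio = 1 - 0.856527 = 0.143473
as a percentage: 0.143473 * 100 = 14.35%

Space savings = 1 - 20053/23412 = 14.35%


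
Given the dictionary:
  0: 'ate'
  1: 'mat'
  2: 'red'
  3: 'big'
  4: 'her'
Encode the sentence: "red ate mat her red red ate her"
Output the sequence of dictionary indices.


Look up each word in the dictionary:
  'red' -> 2
  'ate' -> 0
  'mat' -> 1
  'her' -> 4
  'red' -> 2
  'red' -> 2
  'ate' -> 0
  'her' -> 4

Encoded: [2, 0, 1, 4, 2, 2, 0, 4]


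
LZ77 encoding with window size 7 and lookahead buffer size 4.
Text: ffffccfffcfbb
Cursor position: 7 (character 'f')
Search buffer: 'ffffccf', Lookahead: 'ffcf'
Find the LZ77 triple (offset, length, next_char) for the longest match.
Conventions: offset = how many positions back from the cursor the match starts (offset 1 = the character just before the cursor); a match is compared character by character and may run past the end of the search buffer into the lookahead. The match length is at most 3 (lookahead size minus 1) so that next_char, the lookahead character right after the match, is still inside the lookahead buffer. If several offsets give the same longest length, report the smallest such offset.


Try each offset into the search buffer:
  offset=1 (pos 6, char 'f'): match length 2
  offset=2 (pos 5, char 'c'): match length 0
  offset=3 (pos 4, char 'c'): match length 0
  offset=4 (pos 3, char 'f'): match length 1
  offset=5 (pos 2, char 'f'): match length 3
  offset=6 (pos 1, char 'f'): match length 2
  offset=7 (pos 0, char 'f'): match length 2
Longest match has length 3 at offset 5.
next_char = character at position 7 + 3 = 10 -> 'f'

Best match: offset=5, length=3 (matching 'ffc' starting at position 2)
LZ77 triple: (5, 3, 'f')


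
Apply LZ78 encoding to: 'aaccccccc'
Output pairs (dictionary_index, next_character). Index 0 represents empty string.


LZ78 encoding steps:
Dictionary: {0: ''}
Step 1: w='' (idx 0), next='a' -> output (0, 'a'), add 'a' as idx 1
Step 2: w='a' (idx 1), next='c' -> output (1, 'c'), add 'ac' as idx 2
Step 3: w='' (idx 0), next='c' -> output (0, 'c'), add 'c' as idx 3
Step 4: w='c' (idx 3), next='c' -> output (3, 'c'), add 'cc' as idx 4
Step 5: w='cc' (idx 4), next='c' -> output (4, 'c'), add 'ccc' as idx 5


Encoded: [(0, 'a'), (1, 'c'), (0, 'c'), (3, 'c'), (4, 'c')]


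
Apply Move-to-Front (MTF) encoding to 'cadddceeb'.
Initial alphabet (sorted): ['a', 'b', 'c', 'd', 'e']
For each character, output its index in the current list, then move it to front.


MTF encoding:
'c': index 2 in ['a', 'b', 'c', 'd', 'e'] -> ['c', 'a', 'b', 'd', 'e']
'a': index 1 in ['c', 'a', 'b', 'd', 'e'] -> ['a', 'c', 'b', 'd', 'e']
'd': index 3 in ['a', 'c', 'b', 'd', 'e'] -> ['d', 'a', 'c', 'b', 'e']
'd': index 0 in ['d', 'a', 'c', 'b', 'e'] -> ['d', 'a', 'c', 'b', 'e']
'd': index 0 in ['d', 'a', 'c', 'b', 'e'] -> ['d', 'a', 'c', 'b', 'e']
'c': index 2 in ['d', 'a', 'c', 'b', 'e'] -> ['c', 'd', 'a', 'b', 'e']
'e': index 4 in ['c', 'd', 'a', 'b', 'e'] -> ['e', 'c', 'd', 'a', 'b']
'e': index 0 in ['e', 'c', 'd', 'a', 'b'] -> ['e', 'c', 'd', 'a', 'b']
'b': index 4 in ['e', 'c', 'd', 'a', 'b'] -> ['b', 'e', 'c', 'd', 'a']


Output: [2, 1, 3, 0, 0, 2, 4, 0, 4]


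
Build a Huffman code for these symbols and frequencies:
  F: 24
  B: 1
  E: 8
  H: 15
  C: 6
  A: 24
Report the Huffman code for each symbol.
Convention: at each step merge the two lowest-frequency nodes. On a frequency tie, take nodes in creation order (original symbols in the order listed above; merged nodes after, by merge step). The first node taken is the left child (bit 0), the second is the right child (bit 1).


Huffman tree construction:
Step 1: Merge B(1) + C(6) = 7
Step 2: Merge (B+C)(7) + E(8) = 15
Step 3: Merge H(15) + ((B+C)+E)(15) = 30
Step 4: Merge F(24) + A(24) = 48
Step 5: Merge (H+((B+C)+E))(30) + (F+A)(48) = 78
Read each symbol's code off the tree from the root (left child = 0, right child = 1).

Codes:
  F: 10 (length 2)
  B: 0100 (length 4)
  E: 011 (length 3)
  H: 00 (length 2)
  C: 0101 (length 4)
  A: 11 (length 2)
Average code length: 178/78 = 2.2821 bits/symbol


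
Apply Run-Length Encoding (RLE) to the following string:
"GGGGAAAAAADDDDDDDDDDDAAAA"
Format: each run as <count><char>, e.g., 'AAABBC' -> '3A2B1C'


Scanning runs left to right:
  i=0: run of 'G' x 4 -> '4G'
  i=4: run of 'A' x 6 -> '6A'
  i=10: run of 'D' x 11 -> '11D'
  i=21: run of 'A' x 4 -> '4A'

RLE = 4G6A11D4A


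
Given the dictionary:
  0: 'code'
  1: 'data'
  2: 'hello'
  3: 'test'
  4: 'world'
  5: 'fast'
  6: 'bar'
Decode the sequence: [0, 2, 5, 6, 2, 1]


Look up each index in the dictionary:
  0 -> 'code'
  2 -> 'hello'
  5 -> 'fast'
  6 -> 'bar'
  2 -> 'hello'
  1 -> 'data'

Decoded: "code hello fast bar hello data"


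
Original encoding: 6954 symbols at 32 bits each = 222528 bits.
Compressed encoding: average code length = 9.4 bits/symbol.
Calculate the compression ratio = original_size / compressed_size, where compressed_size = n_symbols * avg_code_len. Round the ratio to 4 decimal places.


original_size = n_symbols * orig_bits = 6954 * 32 = 222528 bits
compressed_size = n_symbols * avg_code_len = 6954 * 9.4 = 65367.6 bits
ratio = original_size / compressed_size = 222528 / 65367.6 = 3.4043

Compression ratio = 3.4043


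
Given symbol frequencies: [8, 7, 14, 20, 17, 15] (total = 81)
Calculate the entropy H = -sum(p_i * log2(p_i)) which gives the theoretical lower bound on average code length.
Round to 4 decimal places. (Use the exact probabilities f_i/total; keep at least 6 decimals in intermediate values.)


Per-symbol terms -p_i * log2(p_i) with p_i = f_i/81:
  p = 8/81 = 0.098765: log2(p) = -3.339850, -p*log2(p) = 0.329862
  p = 7/81 = 0.086420: log2(p) = -3.532495, -p*log2(p) = 0.305277
  p = 14/81 = 0.172840: log2(p) = -2.532495, -p*log2(p) = 0.437715
  p = 20/81 = 0.246914: log2(p) = -2.017922, -p*log2(p) = 0.498252
  p = 17/81 = 0.209877: log2(p) = -2.252387, -p*log2(p) = 0.472723
  p = 15/81 = 0.185185: log2(p) = -2.432959, -p*log2(p) = 0.450548
H = 0.329862 + 0.305277 + 0.437715 + 0.498252 + 0.472723 + 0.450548 = 2.494377

H = 2.4944 bits/symbol


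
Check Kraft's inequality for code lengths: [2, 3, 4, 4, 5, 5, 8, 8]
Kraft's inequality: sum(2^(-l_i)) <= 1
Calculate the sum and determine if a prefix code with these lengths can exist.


Sum = 2^(-2) + 2^(-3) + 2^(-4) + 2^(-4) + 2^(-5) + 2^(-5) + 2^(-8) + 2^(-8)
    = 0.25 + 0.125 + 0.0625 + 0.0625 + 0.03125 + 0.03125 + 0.00390625 + 0.00390625
    = 146/256 = 0.5703125
Since 0.5703125 <= 1, Kraft's inequality IS satisfied.
A prefix code with these lengths CAN exist.

Kraft sum = 0.5703125. Satisfied.


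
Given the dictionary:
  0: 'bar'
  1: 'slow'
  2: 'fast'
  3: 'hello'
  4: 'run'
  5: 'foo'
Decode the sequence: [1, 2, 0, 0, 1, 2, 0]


Look up each index in the dictionary:
  1 -> 'slow'
  2 -> 'fast'
  0 -> 'bar'
  0 -> 'bar'
  1 -> 'slow'
  2 -> 'fast'
  0 -> 'bar'

Decoded: "slow fast bar bar slow fast bar"


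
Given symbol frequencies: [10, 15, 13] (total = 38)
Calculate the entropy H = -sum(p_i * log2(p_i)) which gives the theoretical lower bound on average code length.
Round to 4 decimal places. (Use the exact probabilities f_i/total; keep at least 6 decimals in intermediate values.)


Per-symbol terms -p_i * log2(p_i) with p_i = f_i/38:
  p = 10/38 = 0.263158: log2(p) = -1.925999, -p*log2(p) = 0.506842
  p = 15/38 = 0.394737: log2(p) = -1.341037, -p*log2(p) = 0.529357
  p = 13/38 = 0.342105: log2(p) = -1.547488, -p*log2(p) = 0.529404
H = 0.506842 + 0.529357 + 0.529404 = 1.565603

H = 1.5656 bits/symbol


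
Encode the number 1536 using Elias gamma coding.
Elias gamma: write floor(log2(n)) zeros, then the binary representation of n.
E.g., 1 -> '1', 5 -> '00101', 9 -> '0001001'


num_bits = floor(log2(1536)) + 1 = 11
leading_zeros = num_bits - 1 = 10
binary(1536) = 11000000000

Elias gamma(1536) = '0000000000' + '11000000000' = 000000000011000000000 (21 bits)


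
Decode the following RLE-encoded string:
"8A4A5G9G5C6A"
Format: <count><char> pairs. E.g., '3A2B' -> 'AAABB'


Expanding each <count><char> pair:
  8A -> 'AAAAAAAA'
  4A -> 'AAAA'
  5G -> 'GGGGG'
  9G -> 'GGGGGGGGG'
  5C -> 'CCCCC'
  6A -> 'AAAAAA'

Decoded = AAAAAAAAAAAAGGGGGGGGGGGGGGCCCCCAAAAAA


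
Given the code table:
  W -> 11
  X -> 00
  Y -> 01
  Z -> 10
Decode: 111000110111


Decoding:
11 -> W
10 -> Z
00 -> X
11 -> W
01 -> Y
11 -> W


Result: WZXWYW


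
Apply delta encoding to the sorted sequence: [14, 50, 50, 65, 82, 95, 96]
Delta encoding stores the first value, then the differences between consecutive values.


First value: 14
Deltas:
  50 - 14 = 36
  50 - 50 = 0
  65 - 50 = 15
  82 - 65 = 17
  95 - 82 = 13
  96 - 95 = 1


Delta encoded: [14, 36, 0, 15, 17, 13, 1]


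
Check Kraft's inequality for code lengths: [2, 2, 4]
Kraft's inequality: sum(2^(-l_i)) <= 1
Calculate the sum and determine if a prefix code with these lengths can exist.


Sum = 2^(-2) + 2^(-2) + 2^(-4)
    = 0.25 + 0.25 + 0.0625
    = 9/16 = 0.5625
Since 0.5625 <= 1, Kraft's inequality IS satisfied.
A prefix code with these lengths CAN exist.

Kraft sum = 0.5625. Satisfied.


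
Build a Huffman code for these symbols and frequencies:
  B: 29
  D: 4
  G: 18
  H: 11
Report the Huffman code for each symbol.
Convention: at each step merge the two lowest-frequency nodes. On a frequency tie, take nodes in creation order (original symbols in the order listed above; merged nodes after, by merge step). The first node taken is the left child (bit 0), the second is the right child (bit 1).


Huffman tree construction:
Step 1: Merge D(4) + H(11) = 15
Step 2: Merge (D+H)(15) + G(18) = 33
Step 3: Merge B(29) + ((D+H)+G)(33) = 62
Read each symbol's code off the tree from the root (left child = 0, right child = 1).

Codes:
  B: 0 (length 1)
  D: 100 (length 3)
  G: 11 (length 2)
  H: 101 (length 3)
Average code length: 110/62 = 1.7742 bits/symbol


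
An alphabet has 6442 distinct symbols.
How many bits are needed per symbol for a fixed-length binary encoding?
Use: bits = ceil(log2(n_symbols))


log2(6442) = 12.6533
Bracket: 2^12 = 4096 < 6442 <= 2^13 = 8192
So ceil(log2(6442)) = 13

bits = ceil(log2(6442)) = ceil(12.6533) = 13 bits


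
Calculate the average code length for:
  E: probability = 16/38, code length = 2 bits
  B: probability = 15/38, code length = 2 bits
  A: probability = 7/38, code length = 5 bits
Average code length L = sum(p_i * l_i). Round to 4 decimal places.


Weighted contributions p_i * l_i:
  E: (16/38) * 2 = 32/38
  B: (15/38) * 2 = 30/38
  A: (7/38) * 5 = 35/38
Sum = (32 + 30 + 35)/38 = 97/38

L = 97/38 = 2.5526 bits/symbol


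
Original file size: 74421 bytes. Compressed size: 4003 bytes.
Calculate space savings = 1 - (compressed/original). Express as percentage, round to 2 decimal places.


ratio = compressed/original = 4003/74421 = 0.053789
savings = 1 - ratio = 1 - 0.053789 = 0.946211
as a percentage: 0.946211 * 100 = 94.62%

Space savings = 1 - 4003/74421 = 94.62%


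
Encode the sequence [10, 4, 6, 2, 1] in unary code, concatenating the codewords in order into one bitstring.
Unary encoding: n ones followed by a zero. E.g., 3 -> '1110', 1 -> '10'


Encode each number as n ones followed by a terminating 0:
  10 -> 11111111110 (11 bits)
  4 -> 11110 (5 bits)
  6 -> 1111110 (7 bits)
  2 -> 110 (3 bits)
  1 -> 10 (2 bits)
Total length = 11 + 5 + 7 + 3 + 2 = 28 bits.

Unary([10, 4, 6, 2, 1]) = 1111111111011110111111011010 (28 bits)


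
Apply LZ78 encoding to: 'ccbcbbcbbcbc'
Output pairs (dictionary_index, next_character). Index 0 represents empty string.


LZ78 encoding steps:
Dictionary: {0: ''}
Step 1: w='' (idx 0), next='c' -> output (0, 'c'), add 'c' as idx 1
Step 2: w='c' (idx 1), next='b' -> output (1, 'b'), add 'cb' as idx 2
Step 3: w='cb' (idx 2), next='b' -> output (2, 'b'), add 'cbb' as idx 3
Step 4: w='cbb' (idx 3), next='c' -> output (3, 'c'), add 'cbbc' as idx 4
Step 5: w='' (idx 0), next='b' -> output (0, 'b'), add 'b' as idx 5
Step 6: w='c' (idx 1), end of input -> output (1, '')


Encoded: [(0, 'c'), (1, 'b'), (2, 'b'), (3, 'c'), (0, 'b'), (1, '')]


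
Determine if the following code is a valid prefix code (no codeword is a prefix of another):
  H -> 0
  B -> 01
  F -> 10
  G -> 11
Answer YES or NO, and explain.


Checking each pair (does one codeword prefix another?):
  H='0' vs B='01': prefix -- VIOLATION

NO -- this is NOT a valid prefix code. H (0) is a prefix of B (01).


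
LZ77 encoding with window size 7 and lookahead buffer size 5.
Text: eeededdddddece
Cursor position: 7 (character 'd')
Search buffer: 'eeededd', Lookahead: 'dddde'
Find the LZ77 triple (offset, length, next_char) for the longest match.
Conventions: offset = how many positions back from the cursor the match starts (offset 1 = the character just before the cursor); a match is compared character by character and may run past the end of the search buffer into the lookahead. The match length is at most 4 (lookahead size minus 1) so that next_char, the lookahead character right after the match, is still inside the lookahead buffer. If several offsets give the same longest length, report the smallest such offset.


Try each offset into the search buffer:
  offset=1 (pos 6, char 'd'): match length 4
  offset=2 (pos 5, char 'd'): match length 4
  offset=3 (pos 4, char 'e'): match length 0
  offset=4 (pos 3, char 'd'): match length 1
  offset=5 (pos 2, char 'e'): match length 0
  offset=6 (pos 1, char 'e'): match length 0
  offset=7 (pos 0, char 'e'): match length 0
Longest match has length 4, found at offsets 1, 2; take the smallest, offset 1.
next_char = character at position 7 + 4 = 11 -> 'e'

Best match: offset=1, length=4 (matching 'dddd' starting at position 6)
LZ77 triple: (1, 4, 'e')


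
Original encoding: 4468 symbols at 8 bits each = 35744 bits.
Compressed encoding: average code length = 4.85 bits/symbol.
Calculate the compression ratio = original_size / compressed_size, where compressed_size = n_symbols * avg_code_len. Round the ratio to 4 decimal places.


original_size = n_symbols * orig_bits = 4468 * 8 = 35744 bits
compressed_size = n_symbols * avg_code_len = 4468 * 4.85 = 21669.8 bits
ratio = original_size / compressed_size = 35744 / 21669.8 = 1.6495

Compression ratio = 1.6495


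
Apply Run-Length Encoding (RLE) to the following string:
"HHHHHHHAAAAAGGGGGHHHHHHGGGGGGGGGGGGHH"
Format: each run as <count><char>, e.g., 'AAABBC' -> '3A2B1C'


Scanning runs left to right:
  i=0: run of 'H' x 7 -> '7H'
  i=7: run of 'A' x 5 -> '5A'
  i=12: run of 'G' x 5 -> '5G'
  i=17: run of 'H' x 6 -> '6H'
  i=23: run of 'G' x 12 -> '12G'
  i=35: run of 'H' x 2 -> '2H'

RLE = 7H5A5G6H12G2H


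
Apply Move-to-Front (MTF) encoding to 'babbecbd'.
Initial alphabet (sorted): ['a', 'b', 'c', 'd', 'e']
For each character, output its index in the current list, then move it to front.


MTF encoding:
'b': index 1 in ['a', 'b', 'c', 'd', 'e'] -> ['b', 'a', 'c', 'd', 'e']
'a': index 1 in ['b', 'a', 'c', 'd', 'e'] -> ['a', 'b', 'c', 'd', 'e']
'b': index 1 in ['a', 'b', 'c', 'd', 'e'] -> ['b', 'a', 'c', 'd', 'e']
'b': index 0 in ['b', 'a', 'c', 'd', 'e'] -> ['b', 'a', 'c', 'd', 'e']
'e': index 4 in ['b', 'a', 'c', 'd', 'e'] -> ['e', 'b', 'a', 'c', 'd']
'c': index 3 in ['e', 'b', 'a', 'c', 'd'] -> ['c', 'e', 'b', 'a', 'd']
'b': index 2 in ['c', 'e', 'b', 'a', 'd'] -> ['b', 'c', 'e', 'a', 'd']
'd': index 4 in ['b', 'c', 'e', 'a', 'd'] -> ['d', 'b', 'c', 'e', 'a']


Output: [1, 1, 1, 0, 4, 3, 2, 4]


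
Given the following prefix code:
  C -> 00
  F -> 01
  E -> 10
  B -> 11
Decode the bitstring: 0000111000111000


Decoding step by step:
Bits 00 -> C
Bits 00 -> C
Bits 11 -> B
Bits 10 -> E
Bits 00 -> C
Bits 11 -> B
Bits 10 -> E
Bits 00 -> C


Decoded message: CCBECBEC


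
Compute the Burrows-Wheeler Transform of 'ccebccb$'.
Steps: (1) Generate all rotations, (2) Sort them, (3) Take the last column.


Rotations (sorted):
  0: $ccebccb -> last char: b
  1: b$ccebcc -> last char: c
  2: bccb$cce -> last char: e
  3: cb$ccebc -> last char: c
  4: ccb$cceb -> last char: b
  5: ccebccb$ -> last char: $
  6: cebccb$c -> last char: c
  7: ebccb$cc -> last char: c


BWT = bcecb$cc


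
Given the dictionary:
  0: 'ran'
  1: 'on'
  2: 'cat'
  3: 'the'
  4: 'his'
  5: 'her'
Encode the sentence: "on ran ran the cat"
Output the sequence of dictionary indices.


Look up each word in the dictionary:
  'on' -> 1
  'ran' -> 0
  'ran' -> 0
  'the' -> 3
  'cat' -> 2

Encoded: [1, 0, 0, 3, 2]


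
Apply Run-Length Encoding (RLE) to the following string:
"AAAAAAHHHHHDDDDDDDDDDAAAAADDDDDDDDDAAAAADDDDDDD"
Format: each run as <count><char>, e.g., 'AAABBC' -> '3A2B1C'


Scanning runs left to right:
  i=0: run of 'A' x 6 -> '6A'
  i=6: run of 'H' x 5 -> '5H'
  i=11: run of 'D' x 10 -> '10D'
  i=21: run of 'A' x 5 -> '5A'
  i=26: run of 'D' x 9 -> '9D'
  i=35: run of 'A' x 5 -> '5A'
  i=40: run of 'D' x 7 -> '7D'

RLE = 6A5H10D5A9D5A7D


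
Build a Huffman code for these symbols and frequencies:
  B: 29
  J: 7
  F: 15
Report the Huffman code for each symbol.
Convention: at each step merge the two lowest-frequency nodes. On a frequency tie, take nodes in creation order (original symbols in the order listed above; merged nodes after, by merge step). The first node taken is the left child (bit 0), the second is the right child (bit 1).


Huffman tree construction:
Step 1: Merge J(7) + F(15) = 22
Step 2: Merge (J+F)(22) + B(29) = 51
Read each symbol's code off the tree from the root (left child = 0, right child = 1).

Codes:
  B: 1 (length 1)
  J: 00 (length 2)
  F: 01 (length 2)
Average code length: 73/51 = 1.4314 bits/symbol


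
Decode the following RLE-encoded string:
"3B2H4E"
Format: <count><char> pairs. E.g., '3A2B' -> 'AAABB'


Expanding each <count><char> pair:
  3B -> 'BBB'
  2H -> 'HH'
  4E -> 'EEEE'

Decoded = BBBHHEEEE


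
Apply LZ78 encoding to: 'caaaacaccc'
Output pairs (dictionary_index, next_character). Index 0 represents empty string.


LZ78 encoding steps:
Dictionary: {0: ''}
Step 1: w='' (idx 0), next='c' -> output (0, 'c'), add 'c' as idx 1
Step 2: w='' (idx 0), next='a' -> output (0, 'a'), add 'a' as idx 2
Step 3: w='a' (idx 2), next='a' -> output (2, 'a'), add 'aa' as idx 3
Step 4: w='a' (idx 2), next='c' -> output (2, 'c'), add 'ac' as idx 4
Step 5: w='ac' (idx 4), next='c' -> output (4, 'c'), add 'acc' as idx 5
Step 6: w='c' (idx 1), end of input -> output (1, '')


Encoded: [(0, 'c'), (0, 'a'), (2, 'a'), (2, 'c'), (4, 'c'), (1, '')]
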